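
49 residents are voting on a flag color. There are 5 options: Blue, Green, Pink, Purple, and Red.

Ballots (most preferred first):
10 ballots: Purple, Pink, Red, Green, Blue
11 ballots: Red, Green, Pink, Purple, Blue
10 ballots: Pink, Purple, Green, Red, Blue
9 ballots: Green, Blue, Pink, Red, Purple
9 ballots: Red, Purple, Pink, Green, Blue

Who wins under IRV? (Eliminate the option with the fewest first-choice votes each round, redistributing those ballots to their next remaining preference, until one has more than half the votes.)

Round 1: Blue 0, Green 9, Pink 10, Purple 10, Red 20. Blue eliminated.
Round 2: Green 9, Pink 10, Purple 10, Red 20. Green eliminated.
Round 3: Pink 19, Purple 10, Red 20. Purple eliminated.
Round 4: Pink 29, Red 20. Pink has a majority (≥25).

Pink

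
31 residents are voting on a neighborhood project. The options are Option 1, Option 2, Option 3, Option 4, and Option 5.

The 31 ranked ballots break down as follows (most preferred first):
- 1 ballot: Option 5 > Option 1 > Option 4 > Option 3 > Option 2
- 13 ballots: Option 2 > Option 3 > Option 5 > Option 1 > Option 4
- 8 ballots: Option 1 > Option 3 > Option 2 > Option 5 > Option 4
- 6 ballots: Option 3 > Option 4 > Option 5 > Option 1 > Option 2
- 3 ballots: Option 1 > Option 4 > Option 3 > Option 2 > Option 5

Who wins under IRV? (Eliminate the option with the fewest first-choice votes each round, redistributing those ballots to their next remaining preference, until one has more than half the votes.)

Round 1: Option 1 11, Option 2 13, Option 3 6, Option 4 0, Option 5 1. Option 4 eliminated.
Round 2: Option 1 11, Option 2 13, Option 3 6, Option 5 1. Option 5 eliminated.
Round 3: Option 1 12, Option 2 13, Option 3 6. Option 3 eliminated.
Round 4: Option 1 18, Option 2 13. Option 1 has a majority (≥16).

Option 1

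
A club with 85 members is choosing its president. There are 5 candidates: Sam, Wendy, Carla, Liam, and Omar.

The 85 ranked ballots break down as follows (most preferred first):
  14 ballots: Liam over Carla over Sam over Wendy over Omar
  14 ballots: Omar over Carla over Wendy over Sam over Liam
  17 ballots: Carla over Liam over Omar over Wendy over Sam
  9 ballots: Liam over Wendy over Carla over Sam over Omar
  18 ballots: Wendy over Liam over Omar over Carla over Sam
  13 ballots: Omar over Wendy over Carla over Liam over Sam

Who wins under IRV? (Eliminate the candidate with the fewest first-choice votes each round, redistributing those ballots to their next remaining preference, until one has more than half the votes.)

Round 1: Sam 0, Wendy 18, Carla 17, Liam 23, Omar 27. Sam eliminated.
Round 2: Wendy 18, Carla 17, Liam 23, Omar 27. Carla eliminated.
Round 3: Wendy 18, Liam 40, Omar 27. Wendy eliminated.
Round 4: Liam 58, Omar 27. Liam has a majority (≥43).

Liam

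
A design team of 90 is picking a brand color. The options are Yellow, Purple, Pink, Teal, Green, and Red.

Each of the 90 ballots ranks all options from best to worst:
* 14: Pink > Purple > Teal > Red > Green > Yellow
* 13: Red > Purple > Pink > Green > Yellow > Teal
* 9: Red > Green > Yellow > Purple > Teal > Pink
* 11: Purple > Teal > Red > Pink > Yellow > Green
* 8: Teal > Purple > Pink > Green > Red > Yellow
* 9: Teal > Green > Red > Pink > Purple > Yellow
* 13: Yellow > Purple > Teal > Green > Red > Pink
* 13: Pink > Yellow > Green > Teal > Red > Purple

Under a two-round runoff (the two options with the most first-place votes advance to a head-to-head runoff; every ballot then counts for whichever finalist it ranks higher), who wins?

Round 1 first-place votes: Yellow 13, Purple 11, Pink 27, Teal 17, Green 0, Red 22. Pink and Red advance.
Runoff: Pink is ranked above Red on 35 ballots, Red above Pink on 55.

Red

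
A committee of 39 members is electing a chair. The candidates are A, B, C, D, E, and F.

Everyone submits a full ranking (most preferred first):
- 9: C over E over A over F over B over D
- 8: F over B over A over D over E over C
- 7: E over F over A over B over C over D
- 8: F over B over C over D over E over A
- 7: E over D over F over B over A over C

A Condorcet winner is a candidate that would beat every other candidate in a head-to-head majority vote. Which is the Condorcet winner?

E

E vs A: 31–8
E vs B: 23–16
E vs C: 22–17
E vs D: 23–16
E vs F: 23–16
E beats every other candidate.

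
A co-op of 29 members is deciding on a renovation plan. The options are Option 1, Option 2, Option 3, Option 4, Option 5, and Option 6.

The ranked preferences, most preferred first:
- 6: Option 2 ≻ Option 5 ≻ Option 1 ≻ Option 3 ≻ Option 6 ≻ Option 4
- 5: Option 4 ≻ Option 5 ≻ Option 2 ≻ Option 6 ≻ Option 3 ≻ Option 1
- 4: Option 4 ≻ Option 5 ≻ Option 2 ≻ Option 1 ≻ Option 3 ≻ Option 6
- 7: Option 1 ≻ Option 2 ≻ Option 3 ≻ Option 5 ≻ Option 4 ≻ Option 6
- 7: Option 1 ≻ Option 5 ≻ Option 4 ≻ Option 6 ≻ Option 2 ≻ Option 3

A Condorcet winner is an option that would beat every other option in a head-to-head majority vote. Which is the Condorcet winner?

Option 5

Option 5 vs Option 1: 15–14
Option 5 vs Option 2: 16–13
Option 5 vs Option 3: 22–7
Option 5 vs Option 4: 20–9
Option 5 vs Option 6: 29–0
Option 5 beats every other option.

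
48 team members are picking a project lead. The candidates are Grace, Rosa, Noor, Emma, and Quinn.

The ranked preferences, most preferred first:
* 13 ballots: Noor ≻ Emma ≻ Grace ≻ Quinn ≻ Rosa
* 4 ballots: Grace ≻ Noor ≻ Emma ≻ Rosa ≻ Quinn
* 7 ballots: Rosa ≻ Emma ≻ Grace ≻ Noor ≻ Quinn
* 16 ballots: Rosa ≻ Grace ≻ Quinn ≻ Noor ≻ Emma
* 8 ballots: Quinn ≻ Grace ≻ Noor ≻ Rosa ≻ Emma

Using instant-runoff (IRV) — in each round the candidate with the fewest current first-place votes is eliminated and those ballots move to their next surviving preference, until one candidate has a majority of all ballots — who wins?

Noor

Round 1: Grace 4, Rosa 23, Noor 13, Emma 0, Quinn 8. Emma eliminated.
Round 2: Grace 4, Rosa 23, Noor 13, Quinn 8. Grace eliminated.
Round 3: Rosa 23, Noor 17, Quinn 8. Quinn eliminated.
Round 4: Rosa 23, Noor 25. Noor has a majority (≥25).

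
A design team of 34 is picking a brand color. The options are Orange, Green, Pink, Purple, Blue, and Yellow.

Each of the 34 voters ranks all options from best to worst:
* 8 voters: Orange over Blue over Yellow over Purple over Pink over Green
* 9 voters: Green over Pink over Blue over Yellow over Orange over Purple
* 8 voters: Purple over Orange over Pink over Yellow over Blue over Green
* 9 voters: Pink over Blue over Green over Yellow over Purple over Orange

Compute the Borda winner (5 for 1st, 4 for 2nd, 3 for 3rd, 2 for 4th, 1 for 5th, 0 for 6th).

Orange: 8×5 + 9×1 + 8×4 + 9×0 = 81
Green: 8×0 + 9×5 + 8×0 + 9×3 = 72
Pink: 8×1 + 9×4 + 8×3 + 9×5 = 113
Purple: 8×2 + 9×0 + 8×5 + 9×1 = 65
Blue: 8×4 + 9×3 + 8×1 + 9×4 = 103
Yellow: 8×3 + 9×2 + 8×2 + 9×2 = 76

Pink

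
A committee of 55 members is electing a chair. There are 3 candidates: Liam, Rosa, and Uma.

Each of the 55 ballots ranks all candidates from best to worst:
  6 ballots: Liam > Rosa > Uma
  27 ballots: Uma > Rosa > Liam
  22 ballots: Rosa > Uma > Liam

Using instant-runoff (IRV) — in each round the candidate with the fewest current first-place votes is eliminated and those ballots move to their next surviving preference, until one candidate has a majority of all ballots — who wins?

Round 1: Liam 6, Rosa 22, Uma 27. Liam eliminated.
Round 2: Rosa 28, Uma 27. Rosa has a majority (≥28).

Rosa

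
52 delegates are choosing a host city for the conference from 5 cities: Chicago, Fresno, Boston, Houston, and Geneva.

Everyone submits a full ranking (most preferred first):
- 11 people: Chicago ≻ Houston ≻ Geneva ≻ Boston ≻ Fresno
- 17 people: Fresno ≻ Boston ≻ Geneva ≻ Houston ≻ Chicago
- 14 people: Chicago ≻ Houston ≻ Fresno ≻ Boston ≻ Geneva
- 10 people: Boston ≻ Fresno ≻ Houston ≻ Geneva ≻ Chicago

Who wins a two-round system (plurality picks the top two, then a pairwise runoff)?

Round 1 first-place votes: Chicago 25, Fresno 17, Boston 10, Houston 0, Geneva 0. Chicago and Fresno advance.
Runoff: Chicago is ranked above Fresno on 25 ballots, Fresno above Chicago on 27.

Fresno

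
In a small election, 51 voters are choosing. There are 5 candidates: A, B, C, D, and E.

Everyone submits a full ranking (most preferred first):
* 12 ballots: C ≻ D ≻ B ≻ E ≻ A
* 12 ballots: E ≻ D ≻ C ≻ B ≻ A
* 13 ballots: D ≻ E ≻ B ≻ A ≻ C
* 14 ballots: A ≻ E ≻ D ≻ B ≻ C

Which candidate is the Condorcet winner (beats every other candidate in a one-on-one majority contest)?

E vs A: 37–14
E vs B: 39–12
E vs C: 39–12
E vs D: 26–25
E beats every other candidate.

E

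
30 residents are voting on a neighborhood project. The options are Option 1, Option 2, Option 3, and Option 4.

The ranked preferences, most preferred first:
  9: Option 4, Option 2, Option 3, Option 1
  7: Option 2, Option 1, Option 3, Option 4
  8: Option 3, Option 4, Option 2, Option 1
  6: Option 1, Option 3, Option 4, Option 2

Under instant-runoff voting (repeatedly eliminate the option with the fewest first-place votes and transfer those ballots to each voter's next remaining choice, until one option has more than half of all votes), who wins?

Option 3

Round 1: Option 1 6, Option 2 7, Option 3 8, Option 4 9. Option 1 eliminated.
Round 2: Option 2 7, Option 3 14, Option 4 9. Option 2 eliminated.
Round 3: Option 3 21, Option 4 9. Option 3 has a majority (≥16).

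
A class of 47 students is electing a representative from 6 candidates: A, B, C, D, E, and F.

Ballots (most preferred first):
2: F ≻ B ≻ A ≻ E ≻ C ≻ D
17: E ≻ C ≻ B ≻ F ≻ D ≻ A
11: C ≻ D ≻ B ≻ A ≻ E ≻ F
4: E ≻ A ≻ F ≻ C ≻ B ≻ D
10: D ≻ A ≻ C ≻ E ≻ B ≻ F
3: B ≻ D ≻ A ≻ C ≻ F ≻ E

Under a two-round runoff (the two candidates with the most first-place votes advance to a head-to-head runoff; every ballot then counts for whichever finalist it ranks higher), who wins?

Round 1 first-place votes: A 0, B 3, C 11, D 10, E 21, F 2. E and C advance.
Runoff: E is ranked above C on 23 ballots, C above E on 24.

C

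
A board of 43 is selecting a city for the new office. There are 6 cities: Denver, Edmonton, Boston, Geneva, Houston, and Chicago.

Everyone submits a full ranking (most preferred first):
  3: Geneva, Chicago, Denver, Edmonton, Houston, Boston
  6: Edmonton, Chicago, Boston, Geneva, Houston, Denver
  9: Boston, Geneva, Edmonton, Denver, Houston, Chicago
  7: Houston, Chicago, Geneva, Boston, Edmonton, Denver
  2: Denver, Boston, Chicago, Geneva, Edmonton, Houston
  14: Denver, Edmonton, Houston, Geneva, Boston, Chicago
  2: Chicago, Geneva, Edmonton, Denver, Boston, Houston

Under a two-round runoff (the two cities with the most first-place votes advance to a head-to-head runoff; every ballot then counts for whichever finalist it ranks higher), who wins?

Boston

Round 1 first-place votes: Denver 16, Edmonton 6, Boston 9, Geneva 3, Houston 7, Chicago 2. Denver and Boston advance.
Runoff: Denver is ranked above Boston on 21 ballots, Boston above Denver on 22.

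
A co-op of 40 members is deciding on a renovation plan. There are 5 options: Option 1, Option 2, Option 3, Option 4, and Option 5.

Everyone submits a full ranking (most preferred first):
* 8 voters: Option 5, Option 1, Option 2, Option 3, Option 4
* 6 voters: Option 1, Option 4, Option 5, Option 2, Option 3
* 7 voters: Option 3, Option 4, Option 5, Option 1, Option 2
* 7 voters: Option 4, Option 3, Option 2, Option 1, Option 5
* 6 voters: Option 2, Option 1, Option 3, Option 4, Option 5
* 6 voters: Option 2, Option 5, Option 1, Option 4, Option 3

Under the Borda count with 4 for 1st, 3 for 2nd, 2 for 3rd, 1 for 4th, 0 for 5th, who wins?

Option 1

Option 1: 8×3 + 6×4 + 7×1 + 7×1 + 6×3 + 6×2 = 92
Option 2: 8×2 + 6×1 + 7×0 + 7×2 + 6×4 + 6×4 = 84
Option 3: 8×1 + 6×0 + 7×4 + 7×3 + 6×2 + 6×0 = 69
Option 4: 8×0 + 6×3 + 7×3 + 7×4 + 6×1 + 6×1 = 79
Option 5: 8×4 + 6×2 + 7×2 + 7×0 + 6×0 + 6×3 = 76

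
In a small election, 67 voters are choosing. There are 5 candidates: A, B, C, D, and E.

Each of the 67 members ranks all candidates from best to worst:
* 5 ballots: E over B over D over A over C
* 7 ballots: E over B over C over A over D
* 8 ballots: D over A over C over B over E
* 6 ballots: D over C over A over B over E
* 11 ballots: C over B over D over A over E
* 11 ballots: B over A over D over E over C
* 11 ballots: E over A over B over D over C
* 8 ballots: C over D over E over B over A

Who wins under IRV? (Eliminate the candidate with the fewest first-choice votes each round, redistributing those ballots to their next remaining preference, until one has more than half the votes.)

D

Round 1: A 0, B 11, C 19, D 14, E 23. A eliminated.
Round 2: B 11, C 19, D 14, E 23. B eliminated.
Round 3: C 19, D 25, E 23. C eliminated.
Round 4: D 44, E 23. D has a majority (≥34).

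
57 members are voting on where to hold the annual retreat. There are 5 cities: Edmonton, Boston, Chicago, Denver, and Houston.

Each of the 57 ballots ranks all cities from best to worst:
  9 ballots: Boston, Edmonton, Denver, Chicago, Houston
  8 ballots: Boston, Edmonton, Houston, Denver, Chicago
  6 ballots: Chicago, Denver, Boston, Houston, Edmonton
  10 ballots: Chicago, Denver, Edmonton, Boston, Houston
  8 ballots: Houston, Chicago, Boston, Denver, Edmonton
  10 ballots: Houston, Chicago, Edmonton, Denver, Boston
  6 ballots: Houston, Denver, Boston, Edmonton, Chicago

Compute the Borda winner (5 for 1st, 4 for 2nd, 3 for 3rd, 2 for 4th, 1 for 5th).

Edmonton: 9×4 + 8×4 + 6×1 + 10×3 + 8×1 + 10×3 + 6×2 = 154
Boston: 9×5 + 8×5 + 6×3 + 10×2 + 8×3 + 10×1 + 6×3 = 175
Chicago: 9×2 + 8×1 + 6×5 + 10×5 + 8×4 + 10×4 + 6×1 = 184
Denver: 9×3 + 8×2 + 6×4 + 10×4 + 8×2 + 10×2 + 6×4 = 167
Houston: 9×1 + 8×3 + 6×2 + 10×1 + 8×5 + 10×5 + 6×5 = 175

Chicago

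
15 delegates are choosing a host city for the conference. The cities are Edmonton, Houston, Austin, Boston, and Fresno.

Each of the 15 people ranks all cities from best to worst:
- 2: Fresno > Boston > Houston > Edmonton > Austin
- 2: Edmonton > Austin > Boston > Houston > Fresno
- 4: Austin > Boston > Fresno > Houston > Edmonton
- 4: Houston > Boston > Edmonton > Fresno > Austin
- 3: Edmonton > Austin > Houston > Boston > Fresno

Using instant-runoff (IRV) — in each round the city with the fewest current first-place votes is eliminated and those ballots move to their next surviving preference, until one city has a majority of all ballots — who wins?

Houston

Round 1: Edmonton 5, Houston 4, Austin 4, Boston 0, Fresno 2. Boston eliminated.
Round 2: Edmonton 5, Houston 4, Austin 4, Fresno 2. Fresno eliminated.
Round 3: Edmonton 5, Houston 6, Austin 4. Austin eliminated.
Round 4: Edmonton 5, Houston 10. Houston has a majority (≥8).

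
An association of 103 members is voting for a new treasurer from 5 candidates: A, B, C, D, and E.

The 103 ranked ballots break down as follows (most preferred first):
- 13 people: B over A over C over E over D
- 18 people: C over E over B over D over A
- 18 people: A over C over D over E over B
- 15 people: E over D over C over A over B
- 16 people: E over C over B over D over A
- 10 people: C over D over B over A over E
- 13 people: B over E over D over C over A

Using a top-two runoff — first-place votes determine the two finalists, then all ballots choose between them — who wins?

C

Round 1 first-place votes: A 18, B 26, C 28, D 0, E 31. E and C advance.
Runoff: E is ranked above C on 44 ballots, C above E on 59.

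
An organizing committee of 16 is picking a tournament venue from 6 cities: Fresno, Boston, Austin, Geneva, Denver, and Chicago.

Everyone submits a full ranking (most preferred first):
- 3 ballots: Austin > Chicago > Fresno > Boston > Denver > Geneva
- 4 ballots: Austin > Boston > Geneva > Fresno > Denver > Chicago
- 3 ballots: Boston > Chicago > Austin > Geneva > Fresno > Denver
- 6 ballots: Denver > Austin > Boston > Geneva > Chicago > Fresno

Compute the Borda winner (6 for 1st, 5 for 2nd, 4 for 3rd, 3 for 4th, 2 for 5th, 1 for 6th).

Fresno: 3×4 + 4×3 + 3×2 + 6×1 = 36
Boston: 3×3 + 4×5 + 3×6 + 6×4 = 71
Austin: 3×6 + 4×6 + 3×4 + 6×5 = 84
Geneva: 3×1 + 4×4 + 3×3 + 6×3 = 46
Denver: 3×2 + 4×2 + 3×1 + 6×6 = 53
Chicago: 3×5 + 4×1 + 3×5 + 6×2 = 46

Austin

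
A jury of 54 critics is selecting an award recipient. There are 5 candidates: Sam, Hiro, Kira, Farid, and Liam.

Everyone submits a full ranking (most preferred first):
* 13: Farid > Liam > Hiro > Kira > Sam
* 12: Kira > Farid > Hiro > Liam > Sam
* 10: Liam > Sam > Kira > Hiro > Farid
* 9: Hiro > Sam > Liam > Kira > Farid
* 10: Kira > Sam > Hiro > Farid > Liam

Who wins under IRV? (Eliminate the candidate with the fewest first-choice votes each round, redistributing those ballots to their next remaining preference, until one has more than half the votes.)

Round 1: Sam 0, Hiro 9, Kira 22, Farid 13, Liam 10. Sam eliminated.
Round 2: Hiro 9, Kira 22, Farid 13, Liam 10. Hiro eliminated.
Round 3: Kira 22, Farid 13, Liam 19. Farid eliminated.
Round 4: Kira 22, Liam 32. Liam has a majority (≥28).

Liam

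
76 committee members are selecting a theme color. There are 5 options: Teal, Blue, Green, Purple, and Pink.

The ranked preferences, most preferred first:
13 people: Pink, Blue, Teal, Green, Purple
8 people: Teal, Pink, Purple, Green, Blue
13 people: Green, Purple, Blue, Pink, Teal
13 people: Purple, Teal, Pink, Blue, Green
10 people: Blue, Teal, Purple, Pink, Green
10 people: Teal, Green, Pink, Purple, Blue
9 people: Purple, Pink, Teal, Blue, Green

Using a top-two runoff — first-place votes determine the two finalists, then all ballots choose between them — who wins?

Round 1 first-place votes: Teal 18, Blue 10, Green 13, Purple 22, Pink 13. Purple and Teal advance.
Runoff: Purple is ranked above Teal on 35 ballots, Teal above Purple on 41.

Teal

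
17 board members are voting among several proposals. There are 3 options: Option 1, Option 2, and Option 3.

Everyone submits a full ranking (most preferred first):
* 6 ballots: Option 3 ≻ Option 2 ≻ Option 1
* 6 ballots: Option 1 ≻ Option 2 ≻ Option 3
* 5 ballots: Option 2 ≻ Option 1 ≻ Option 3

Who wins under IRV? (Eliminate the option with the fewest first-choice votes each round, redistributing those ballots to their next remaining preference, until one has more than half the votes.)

Round 1: Option 1 6, Option 2 5, Option 3 6. Option 2 eliminated.
Round 2: Option 1 11, Option 3 6. Option 1 has a majority (≥9).

Option 1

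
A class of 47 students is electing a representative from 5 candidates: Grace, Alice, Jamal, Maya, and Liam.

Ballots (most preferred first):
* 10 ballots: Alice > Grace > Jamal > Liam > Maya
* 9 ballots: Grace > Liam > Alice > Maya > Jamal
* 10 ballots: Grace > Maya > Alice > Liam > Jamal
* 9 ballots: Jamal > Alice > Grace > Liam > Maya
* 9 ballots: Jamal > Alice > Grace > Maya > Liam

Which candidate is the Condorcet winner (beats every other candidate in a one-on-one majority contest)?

Alice vs Grace: 28–19
Alice vs Jamal: 29–18
Alice vs Maya: 37–10
Alice vs Liam: 38–9
Alice beats every other candidate.

Alice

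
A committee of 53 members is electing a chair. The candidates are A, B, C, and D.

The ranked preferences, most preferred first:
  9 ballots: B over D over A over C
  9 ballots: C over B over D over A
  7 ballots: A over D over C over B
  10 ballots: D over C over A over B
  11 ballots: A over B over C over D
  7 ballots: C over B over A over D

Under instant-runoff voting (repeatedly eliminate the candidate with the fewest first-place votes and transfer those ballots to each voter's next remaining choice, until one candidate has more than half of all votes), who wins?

Round 1: A 18, B 9, C 16, D 10. B eliminated.
Round 2: A 18, C 16, D 19. C eliminated.
Round 3: A 25, D 28. D has a majority (≥27).

D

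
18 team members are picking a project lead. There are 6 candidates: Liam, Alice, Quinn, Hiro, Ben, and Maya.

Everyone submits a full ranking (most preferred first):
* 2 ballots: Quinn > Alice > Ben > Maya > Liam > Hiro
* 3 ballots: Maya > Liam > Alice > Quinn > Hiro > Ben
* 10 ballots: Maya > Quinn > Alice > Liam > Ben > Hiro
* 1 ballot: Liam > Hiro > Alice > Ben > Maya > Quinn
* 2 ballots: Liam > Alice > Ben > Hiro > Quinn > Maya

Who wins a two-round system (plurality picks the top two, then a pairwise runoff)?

Round 1 first-place votes: Liam 3, Alice 0, Quinn 2, Hiro 0, Ben 0, Maya 13. Maya and Liam advance.
Runoff: Maya is ranked above Liam on 15 ballots, Liam above Maya on 3.

Maya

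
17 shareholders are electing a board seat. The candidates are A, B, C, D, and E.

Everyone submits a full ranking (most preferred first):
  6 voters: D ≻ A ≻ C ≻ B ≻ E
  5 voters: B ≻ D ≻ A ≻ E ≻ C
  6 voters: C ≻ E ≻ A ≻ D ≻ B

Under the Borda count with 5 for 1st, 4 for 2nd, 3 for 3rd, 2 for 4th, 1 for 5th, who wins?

D

A: 6×4 + 5×3 + 6×3 = 57
B: 6×2 + 5×5 + 6×1 = 43
C: 6×3 + 5×1 + 6×5 = 53
D: 6×5 + 5×4 + 6×2 = 62
E: 6×1 + 5×2 + 6×4 = 40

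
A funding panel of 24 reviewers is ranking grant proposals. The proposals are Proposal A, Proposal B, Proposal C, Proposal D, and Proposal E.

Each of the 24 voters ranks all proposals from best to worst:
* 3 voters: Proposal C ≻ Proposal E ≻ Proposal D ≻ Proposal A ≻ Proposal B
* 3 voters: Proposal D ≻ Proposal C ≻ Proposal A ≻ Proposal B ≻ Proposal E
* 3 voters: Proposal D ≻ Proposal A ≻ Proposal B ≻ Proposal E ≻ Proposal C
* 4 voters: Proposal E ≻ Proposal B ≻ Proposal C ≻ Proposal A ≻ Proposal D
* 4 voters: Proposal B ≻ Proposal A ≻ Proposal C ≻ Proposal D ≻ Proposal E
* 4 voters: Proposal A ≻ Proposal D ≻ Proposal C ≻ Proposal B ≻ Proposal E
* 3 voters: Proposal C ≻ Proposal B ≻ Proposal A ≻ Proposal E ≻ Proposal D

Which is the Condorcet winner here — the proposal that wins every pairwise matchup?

Proposal C vs Proposal A: 13–11
Proposal C vs Proposal B: 13–11
Proposal C vs Proposal D: 14–10
Proposal C vs Proposal E: 17–7
Proposal C beats every other proposal.

Proposal C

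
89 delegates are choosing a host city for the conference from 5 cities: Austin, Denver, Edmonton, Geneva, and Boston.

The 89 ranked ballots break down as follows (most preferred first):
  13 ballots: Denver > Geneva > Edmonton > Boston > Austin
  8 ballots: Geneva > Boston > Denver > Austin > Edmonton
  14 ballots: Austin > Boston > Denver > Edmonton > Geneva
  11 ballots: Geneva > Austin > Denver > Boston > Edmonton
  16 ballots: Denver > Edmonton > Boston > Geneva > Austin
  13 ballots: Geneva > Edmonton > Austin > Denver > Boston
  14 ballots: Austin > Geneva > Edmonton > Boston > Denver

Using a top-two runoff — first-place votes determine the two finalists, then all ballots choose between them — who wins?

Geneva

Round 1 first-place votes: Austin 28, Denver 29, Edmonton 0, Geneva 32, Boston 0. Geneva and Denver advance.
Runoff: Geneva is ranked above Denver on 46 ballots, Denver above Geneva on 43.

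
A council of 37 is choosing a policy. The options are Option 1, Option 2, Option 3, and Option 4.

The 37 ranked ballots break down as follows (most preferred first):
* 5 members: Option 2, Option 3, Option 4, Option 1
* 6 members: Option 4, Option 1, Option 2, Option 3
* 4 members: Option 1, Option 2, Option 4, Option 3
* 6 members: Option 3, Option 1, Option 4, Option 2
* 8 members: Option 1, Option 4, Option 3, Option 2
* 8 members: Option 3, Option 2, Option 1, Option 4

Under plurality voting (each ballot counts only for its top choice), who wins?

First-place votes: Option 1 12, Option 2 5, Option 3 14, Option 4 6.

Option 3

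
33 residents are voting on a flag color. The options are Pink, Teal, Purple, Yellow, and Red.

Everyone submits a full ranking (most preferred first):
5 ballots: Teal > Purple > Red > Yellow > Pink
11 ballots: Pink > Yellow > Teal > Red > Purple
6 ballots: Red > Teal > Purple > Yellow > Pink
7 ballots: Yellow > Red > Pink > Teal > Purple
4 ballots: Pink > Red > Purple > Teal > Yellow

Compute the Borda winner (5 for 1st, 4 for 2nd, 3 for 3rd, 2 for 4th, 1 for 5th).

Pink: 5×1 + 11×5 + 6×1 + 7×3 + 4×5 = 107
Teal: 5×5 + 11×3 + 6×4 + 7×2 + 4×2 = 104
Purple: 5×4 + 11×1 + 6×3 + 7×1 + 4×3 = 68
Yellow: 5×2 + 11×4 + 6×2 + 7×5 + 4×1 = 105
Red: 5×3 + 11×2 + 6×5 + 7×4 + 4×4 = 111

Red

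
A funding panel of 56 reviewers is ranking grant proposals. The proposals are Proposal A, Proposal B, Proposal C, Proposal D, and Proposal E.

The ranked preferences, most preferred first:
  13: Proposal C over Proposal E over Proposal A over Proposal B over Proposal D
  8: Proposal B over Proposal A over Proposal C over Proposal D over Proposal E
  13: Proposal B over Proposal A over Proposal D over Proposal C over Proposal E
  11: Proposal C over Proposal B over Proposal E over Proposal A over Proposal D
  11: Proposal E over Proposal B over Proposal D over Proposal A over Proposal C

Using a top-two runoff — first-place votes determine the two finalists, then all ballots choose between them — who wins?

Proposal B

Round 1 first-place votes: Proposal A 0, Proposal B 21, Proposal C 24, Proposal D 0, Proposal E 11. Proposal C and Proposal B advance.
Runoff: Proposal C is ranked above Proposal B on 24 ballots, Proposal B above Proposal C on 32.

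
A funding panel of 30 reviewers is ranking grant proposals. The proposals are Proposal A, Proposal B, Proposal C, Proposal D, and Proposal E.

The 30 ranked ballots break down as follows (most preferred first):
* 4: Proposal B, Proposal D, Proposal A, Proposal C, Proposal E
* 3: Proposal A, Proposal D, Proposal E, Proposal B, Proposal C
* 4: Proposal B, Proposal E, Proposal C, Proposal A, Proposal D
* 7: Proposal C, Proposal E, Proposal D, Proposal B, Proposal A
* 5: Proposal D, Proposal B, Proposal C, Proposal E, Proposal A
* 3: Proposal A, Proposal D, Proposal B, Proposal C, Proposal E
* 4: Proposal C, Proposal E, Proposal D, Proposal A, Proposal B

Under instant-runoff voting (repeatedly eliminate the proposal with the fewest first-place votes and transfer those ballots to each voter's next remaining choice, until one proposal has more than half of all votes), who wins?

Proposal B

Round 1: Proposal A 6, Proposal B 8, Proposal C 11, Proposal D 5, Proposal E 0. Proposal E eliminated.
Round 2: Proposal A 6, Proposal B 8, Proposal C 11, Proposal D 5. Proposal D eliminated.
Round 3: Proposal A 6, Proposal B 13, Proposal C 11. Proposal A eliminated.
Round 4: Proposal B 19, Proposal C 11. Proposal B has a majority (≥16).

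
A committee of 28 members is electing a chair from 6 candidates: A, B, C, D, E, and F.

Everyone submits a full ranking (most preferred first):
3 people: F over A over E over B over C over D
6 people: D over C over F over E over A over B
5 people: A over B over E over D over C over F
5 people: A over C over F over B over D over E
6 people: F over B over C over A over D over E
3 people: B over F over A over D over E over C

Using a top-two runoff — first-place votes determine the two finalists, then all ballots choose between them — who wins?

Round 1 first-place votes: A 10, B 3, C 0, D 6, E 0, F 9. A and F advance.
Runoff: A is ranked above F on 10 ballots, F above A on 18.

F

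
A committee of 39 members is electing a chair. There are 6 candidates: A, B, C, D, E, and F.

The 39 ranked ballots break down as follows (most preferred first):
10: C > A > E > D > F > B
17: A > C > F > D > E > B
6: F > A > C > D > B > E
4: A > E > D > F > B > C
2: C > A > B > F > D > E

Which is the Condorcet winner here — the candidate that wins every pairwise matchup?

A

A vs B: 39–0
A vs C: 27–12
A vs D: 39–0
A vs E: 39–0
A vs F: 33–6
A beats every other candidate.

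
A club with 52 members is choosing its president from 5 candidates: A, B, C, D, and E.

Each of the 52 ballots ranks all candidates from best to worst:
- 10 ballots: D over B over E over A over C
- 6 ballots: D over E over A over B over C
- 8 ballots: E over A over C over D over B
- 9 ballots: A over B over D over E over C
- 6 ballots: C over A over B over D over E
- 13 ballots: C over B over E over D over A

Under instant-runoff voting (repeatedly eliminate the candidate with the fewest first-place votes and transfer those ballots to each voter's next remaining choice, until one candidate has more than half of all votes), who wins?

Round 1: A 9, B 0, C 19, D 16, E 8. B eliminated.
Round 2: A 9, C 19, D 16, E 8. E eliminated.
Round 3: A 17, C 19, D 16. D eliminated.
Round 4: A 33, C 19. A has a majority (≥27).

A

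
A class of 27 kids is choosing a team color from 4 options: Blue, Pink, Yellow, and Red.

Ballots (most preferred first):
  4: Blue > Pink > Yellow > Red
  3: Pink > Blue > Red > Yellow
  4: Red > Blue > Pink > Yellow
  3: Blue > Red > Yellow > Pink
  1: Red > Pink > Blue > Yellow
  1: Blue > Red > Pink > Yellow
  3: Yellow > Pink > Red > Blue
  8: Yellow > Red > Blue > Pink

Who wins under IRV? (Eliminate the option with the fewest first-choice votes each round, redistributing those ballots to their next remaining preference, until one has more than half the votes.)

Round 1: Blue 8, Pink 3, Yellow 11, Red 5. Pink eliminated.
Round 2: Blue 11, Yellow 11, Red 5. Red eliminated.
Round 3: Blue 16, Yellow 11. Blue has a majority (≥14).

Blue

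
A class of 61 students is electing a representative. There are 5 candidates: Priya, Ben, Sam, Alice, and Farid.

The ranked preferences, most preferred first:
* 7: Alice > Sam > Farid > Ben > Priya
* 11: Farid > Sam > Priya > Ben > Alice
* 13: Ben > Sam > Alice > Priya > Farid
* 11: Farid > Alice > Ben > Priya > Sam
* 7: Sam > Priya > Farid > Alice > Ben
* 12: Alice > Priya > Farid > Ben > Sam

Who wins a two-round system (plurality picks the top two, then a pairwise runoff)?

Round 1 first-place votes: Priya 0, Ben 13, Sam 7, Alice 19, Farid 22. Farid and Alice advance.
Runoff: Farid is ranked above Alice on 29 ballots, Alice above Farid on 32.

Alice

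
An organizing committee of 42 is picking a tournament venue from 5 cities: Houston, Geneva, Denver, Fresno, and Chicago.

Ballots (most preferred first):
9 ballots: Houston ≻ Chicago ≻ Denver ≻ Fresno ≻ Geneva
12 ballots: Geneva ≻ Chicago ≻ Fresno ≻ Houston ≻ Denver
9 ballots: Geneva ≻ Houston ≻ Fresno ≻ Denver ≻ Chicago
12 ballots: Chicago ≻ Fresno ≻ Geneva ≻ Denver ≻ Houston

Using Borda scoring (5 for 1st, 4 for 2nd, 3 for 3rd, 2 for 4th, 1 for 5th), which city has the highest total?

Chicago

Houston: 9×5 + 12×2 + 9×4 + 12×1 = 117
Geneva: 9×1 + 12×5 + 9×5 + 12×3 = 150
Denver: 9×3 + 12×1 + 9×2 + 12×2 = 81
Fresno: 9×2 + 12×3 + 9×3 + 12×4 = 129
Chicago: 9×4 + 12×4 + 9×1 + 12×5 = 153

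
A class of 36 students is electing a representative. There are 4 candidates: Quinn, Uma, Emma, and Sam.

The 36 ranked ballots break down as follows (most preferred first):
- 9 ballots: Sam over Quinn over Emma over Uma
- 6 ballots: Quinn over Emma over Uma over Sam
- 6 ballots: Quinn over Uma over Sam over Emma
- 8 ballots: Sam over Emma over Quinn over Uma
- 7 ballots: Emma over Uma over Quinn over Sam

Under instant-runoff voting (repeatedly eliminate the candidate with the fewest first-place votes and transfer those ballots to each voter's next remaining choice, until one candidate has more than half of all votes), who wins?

Round 1: Quinn 12, Uma 0, Emma 7, Sam 17. Uma eliminated.
Round 2: Quinn 12, Emma 7, Sam 17. Emma eliminated.
Round 3: Quinn 19, Sam 17. Quinn has a majority (≥19).

Quinn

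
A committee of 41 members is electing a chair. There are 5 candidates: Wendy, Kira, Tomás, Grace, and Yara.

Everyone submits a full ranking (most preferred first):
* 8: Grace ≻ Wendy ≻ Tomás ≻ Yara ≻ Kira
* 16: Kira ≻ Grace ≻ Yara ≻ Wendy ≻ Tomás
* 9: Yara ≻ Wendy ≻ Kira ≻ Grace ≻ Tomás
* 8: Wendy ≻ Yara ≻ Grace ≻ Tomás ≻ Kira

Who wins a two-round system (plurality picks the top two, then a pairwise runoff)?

Round 1 first-place votes: Wendy 8, Kira 16, Tomás 0, Grace 8, Yara 9. Kira and Yara advance.
Runoff: Kira is ranked above Yara on 16 ballots, Yara above Kira on 25.

Yara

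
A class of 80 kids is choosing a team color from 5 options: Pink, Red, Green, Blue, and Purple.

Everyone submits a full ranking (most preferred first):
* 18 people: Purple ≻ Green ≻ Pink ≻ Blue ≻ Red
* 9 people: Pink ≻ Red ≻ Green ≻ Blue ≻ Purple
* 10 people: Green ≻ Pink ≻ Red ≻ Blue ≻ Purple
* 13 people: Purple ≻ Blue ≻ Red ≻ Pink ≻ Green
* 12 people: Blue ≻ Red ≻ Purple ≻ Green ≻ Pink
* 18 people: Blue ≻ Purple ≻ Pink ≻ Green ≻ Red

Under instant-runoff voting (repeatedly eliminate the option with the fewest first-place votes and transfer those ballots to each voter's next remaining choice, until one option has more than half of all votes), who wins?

Round 1: Pink 9, Red 0, Green 10, Blue 30, Purple 31. Red eliminated.
Round 2: Pink 9, Green 10, Blue 30, Purple 31. Pink eliminated.
Round 3: Green 19, Blue 30, Purple 31. Green eliminated.
Round 4: Blue 49, Purple 31. Blue has a majority (≥41).

Blue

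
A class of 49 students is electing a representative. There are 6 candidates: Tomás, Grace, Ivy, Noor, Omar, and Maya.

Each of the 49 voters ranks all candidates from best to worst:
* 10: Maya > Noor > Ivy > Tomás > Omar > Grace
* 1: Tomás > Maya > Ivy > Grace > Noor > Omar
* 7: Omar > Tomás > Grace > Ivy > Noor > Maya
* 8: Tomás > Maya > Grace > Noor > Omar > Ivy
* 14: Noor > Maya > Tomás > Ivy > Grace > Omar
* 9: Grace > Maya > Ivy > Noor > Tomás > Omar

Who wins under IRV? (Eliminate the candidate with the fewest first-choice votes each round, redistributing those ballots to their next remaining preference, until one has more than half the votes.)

Maya

Round 1: Tomás 9, Grace 9, Ivy 0, Noor 14, Omar 7, Maya 10. Ivy eliminated.
Round 2: Tomás 9, Grace 9, Noor 14, Omar 7, Maya 10. Omar eliminated.
Round 3: Tomás 16, Grace 9, Noor 14, Maya 10. Grace eliminated.
Round 4: Tomás 16, Noor 14, Maya 19. Noor eliminated.
Round 5: Tomás 16, Maya 33. Maya has a majority (≥25).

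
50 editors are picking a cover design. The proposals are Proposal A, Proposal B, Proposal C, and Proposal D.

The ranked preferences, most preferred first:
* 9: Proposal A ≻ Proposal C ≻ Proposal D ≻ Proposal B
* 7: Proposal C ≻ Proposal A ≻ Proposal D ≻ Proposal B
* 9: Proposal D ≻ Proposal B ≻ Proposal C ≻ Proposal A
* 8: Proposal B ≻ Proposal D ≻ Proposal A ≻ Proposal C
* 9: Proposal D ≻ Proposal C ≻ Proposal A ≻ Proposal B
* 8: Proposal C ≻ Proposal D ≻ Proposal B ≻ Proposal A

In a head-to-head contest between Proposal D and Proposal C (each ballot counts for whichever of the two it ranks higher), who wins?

Proposal D

Proposal D is ranked above Proposal C on 26 ballots; Proposal C above Proposal D on 24.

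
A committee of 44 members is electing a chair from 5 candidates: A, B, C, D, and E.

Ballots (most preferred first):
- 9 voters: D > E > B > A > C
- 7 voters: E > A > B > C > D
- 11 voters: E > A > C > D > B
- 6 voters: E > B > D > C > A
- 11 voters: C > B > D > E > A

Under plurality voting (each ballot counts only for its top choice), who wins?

E

First-place votes: A 0, B 0, C 11, D 9, E 24.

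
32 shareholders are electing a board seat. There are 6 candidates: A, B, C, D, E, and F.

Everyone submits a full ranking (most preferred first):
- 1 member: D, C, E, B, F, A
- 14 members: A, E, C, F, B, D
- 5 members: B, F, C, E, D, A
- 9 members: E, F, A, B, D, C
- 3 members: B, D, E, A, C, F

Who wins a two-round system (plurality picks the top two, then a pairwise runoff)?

E

Round 1 first-place votes: A 14, B 8, C 0, D 1, E 9, F 0. A and E advance.
Runoff: A is ranked above E on 14 ballots, E above A on 18.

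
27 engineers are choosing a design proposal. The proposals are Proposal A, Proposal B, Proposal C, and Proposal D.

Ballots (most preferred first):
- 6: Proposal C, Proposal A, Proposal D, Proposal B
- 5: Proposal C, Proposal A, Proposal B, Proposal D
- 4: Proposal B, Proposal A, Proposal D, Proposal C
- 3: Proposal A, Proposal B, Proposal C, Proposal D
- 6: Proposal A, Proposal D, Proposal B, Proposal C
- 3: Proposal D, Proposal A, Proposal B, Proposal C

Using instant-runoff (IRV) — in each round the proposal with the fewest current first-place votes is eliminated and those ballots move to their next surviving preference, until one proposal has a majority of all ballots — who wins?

Round 1: Proposal A 9, Proposal B 4, Proposal C 11, Proposal D 3. Proposal D eliminated.
Round 2: Proposal A 12, Proposal B 4, Proposal C 11. Proposal B eliminated.
Round 3: Proposal A 16, Proposal C 11. Proposal A has a majority (≥14).

Proposal A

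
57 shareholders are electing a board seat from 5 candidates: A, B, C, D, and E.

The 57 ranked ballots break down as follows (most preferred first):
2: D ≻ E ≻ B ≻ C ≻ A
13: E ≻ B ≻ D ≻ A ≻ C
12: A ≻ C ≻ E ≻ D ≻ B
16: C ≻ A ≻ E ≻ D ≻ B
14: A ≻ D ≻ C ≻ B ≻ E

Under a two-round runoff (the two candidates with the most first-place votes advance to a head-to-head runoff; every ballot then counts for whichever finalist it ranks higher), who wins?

Round 1 first-place votes: A 26, B 0, C 16, D 2, E 13. A and C advance.
Runoff: A is ranked above C on 39 ballots, C above A on 18.

A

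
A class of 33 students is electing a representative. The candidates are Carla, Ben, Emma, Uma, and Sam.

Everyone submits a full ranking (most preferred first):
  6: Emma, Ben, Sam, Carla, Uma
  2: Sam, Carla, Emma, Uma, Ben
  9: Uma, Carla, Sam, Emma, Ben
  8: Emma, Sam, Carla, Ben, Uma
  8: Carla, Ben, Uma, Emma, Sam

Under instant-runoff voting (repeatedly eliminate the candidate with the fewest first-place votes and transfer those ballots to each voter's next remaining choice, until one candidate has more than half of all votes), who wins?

Round 1: Carla 8, Ben 0, Emma 14, Uma 9, Sam 2. Ben eliminated.
Round 2: Carla 8, Emma 14, Uma 9, Sam 2. Sam eliminated.
Round 3: Carla 10, Emma 14, Uma 9. Uma eliminated.
Round 4: Carla 19, Emma 14. Carla has a majority (≥17).

Carla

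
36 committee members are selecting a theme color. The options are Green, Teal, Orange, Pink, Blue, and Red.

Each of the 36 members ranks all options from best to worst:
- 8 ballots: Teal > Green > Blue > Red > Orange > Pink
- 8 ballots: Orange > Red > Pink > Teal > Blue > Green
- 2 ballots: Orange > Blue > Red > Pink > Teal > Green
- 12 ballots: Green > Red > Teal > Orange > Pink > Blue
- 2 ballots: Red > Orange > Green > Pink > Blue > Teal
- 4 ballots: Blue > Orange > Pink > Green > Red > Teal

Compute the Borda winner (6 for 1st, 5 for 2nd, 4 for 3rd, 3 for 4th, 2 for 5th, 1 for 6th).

Green: 8×5 + 8×1 + 2×1 + 12×6 + 2×4 + 4×3 = 142
Teal: 8×6 + 8×3 + 2×2 + 12×4 + 2×1 + 4×1 = 130
Orange: 8×2 + 8×6 + 2×6 + 12×3 + 2×5 + 4×5 = 142
Pink: 8×1 + 8×4 + 2×3 + 12×2 + 2×3 + 4×4 = 92
Blue: 8×4 + 8×2 + 2×5 + 12×1 + 2×2 + 4×6 = 98
Red: 8×3 + 8×5 + 2×4 + 12×5 + 2×6 + 4×2 = 152

Red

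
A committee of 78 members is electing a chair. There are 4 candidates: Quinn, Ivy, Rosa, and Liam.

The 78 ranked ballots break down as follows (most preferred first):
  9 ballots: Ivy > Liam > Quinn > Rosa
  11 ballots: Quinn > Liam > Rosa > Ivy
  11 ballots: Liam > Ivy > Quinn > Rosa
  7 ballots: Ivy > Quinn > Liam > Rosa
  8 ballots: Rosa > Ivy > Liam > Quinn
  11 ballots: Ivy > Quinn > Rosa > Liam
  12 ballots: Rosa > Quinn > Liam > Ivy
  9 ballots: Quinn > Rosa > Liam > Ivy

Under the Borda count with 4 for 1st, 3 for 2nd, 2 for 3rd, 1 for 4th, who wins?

Quinn: 9×2 + 11×4 + 11×2 + 7×3 + 8×1 + 11×3 + 12×3 + 9×4 = 218
Ivy: 9×4 + 11×1 + 11×3 + 7×4 + 8×3 + 11×4 + 12×1 + 9×1 = 197
Rosa: 9×1 + 11×2 + 11×1 + 7×1 + 8×4 + 11×2 + 12×4 + 9×3 = 178
Liam: 9×3 + 11×3 + 11×4 + 7×2 + 8×2 + 11×1 + 12×2 + 9×2 = 187

Quinn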